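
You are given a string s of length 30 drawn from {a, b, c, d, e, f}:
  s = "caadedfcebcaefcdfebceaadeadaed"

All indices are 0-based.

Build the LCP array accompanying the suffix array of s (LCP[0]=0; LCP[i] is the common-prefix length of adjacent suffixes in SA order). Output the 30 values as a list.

rank→(start, suffix):
  0 → (21, 'aadeadaed')
  1 → (1, 'aadedfcebcaefcdfebceaadeadaed')
  2 → (25, 'adaed')
  3 → (22, 'adeadaed')
  4 → (2, 'adedfcebcaefcdfebceaadeadaed')
  5 → (27, 'aed')
  6 → (11, 'aefcdfebceaadeadaed')
  7 → (9, 'bcaefcdfebceaadeadaed')
  8 → (18, 'bceaadeadaed')
  9 → (0, 'caadedfcebcaefcdfebceaadeadaed')
  10 → (10, 'caefcdfebceaadeadaed')
  11 → (14, 'cdfebceaadeadaed')
  12 → (19, 'ceaadeadaed')
  13 → (7, 'cebcaefcdfebceaadeadaed')
  14 → (29, 'd')
  15 → (26, 'daed')
  16 → (23, 'deadaed')
  17 → (3, 'dedfcebcaefcdfebceaadeadaed')
  18 → (5, 'dfcebcaefcdfebceaadeadaed')
  19 → (15, 'dfebceaadeadaed')
  20 → (20, 'eaadeadaed')
  21 → (24, 'eadaed')
  22 → (8, 'ebcaefcdfebceaadeadaed')
  23 → (17, 'ebceaadeadaed')
  24 → (28, 'ed')
  25 → (4, 'edfcebcaefcdfebceaadeadaed')
  26 → (12, 'efcdfebceaadeadaed')
  27 → (13, 'fcdfebceaadeadaed')
  28 → (6, 'fcebcaefcdfebceaadeadaed')
  29 → (16, 'febceaadeadaed')

SA = [21, 1, 25, 22, 2, 27, 11, 9, 18, 0, 10, 14, 19, 7, 29, 26, 23, 3, 5, 15, 20, 24, 8, 17, 28, 4, 12, 13, 6, 16]
rank  pair      lcp
   1  s[21:],s[1:]  4  'aade'
   2  s[1:],s[25:]  1  'a'
   3  s[25:],s[22:]  2  'ad'
   4  s[22:],s[2:]  3  'ade'
   5  s[2:],s[27:]  1  'a'
   6  s[27:],s[11:]  2  'ae'
   7  s[11:],s[9:]  0  ''
   8  s[9:],s[18:]  2  'bc'
   9  s[18:],s[0:]  0  ''
  10  s[0:],s[10:]  2  'ca'
  11  s[10:],s[14:]  1  'c'
  12  s[14:],s[19:]  1  'c'
  13  s[19:],s[7:]  2  'ce'
  14  s[7:],s[29:]  0  ''
  15  s[29:],s[26:]  1  'd'
  16  s[26:],s[23:]  1  'd'
  17  s[23:],s[3:]  2  'de'
  18  s[3:],s[5:]  1  'd'
  19  s[5:],s[15:]  2  'df'
  20  s[15:],s[20:]  0  ''
  21  s[20:],s[24:]  2  'ea'
  22  s[24:],s[8:]  1  'e'
  23  s[8:],s[17:]  3  'ebc'
  24  s[17:],s[28:]  1  'e'
  25  s[28:],s[4:]  2  'ed'
  26  s[4:],s[12:]  1  'e'
  27  s[12:],s[13:]  0  ''
  28  s[13:],s[6:]  2  'fc'
  29  s[6:],s[16:]  1  'f'

[0, 4, 1, 2, 3, 1, 2, 0, 2, 0, 2, 1, 1, 2, 0, 1, 1, 2, 1, 2, 0, 2, 1, 3, 1, 2, 1, 0, 2, 1]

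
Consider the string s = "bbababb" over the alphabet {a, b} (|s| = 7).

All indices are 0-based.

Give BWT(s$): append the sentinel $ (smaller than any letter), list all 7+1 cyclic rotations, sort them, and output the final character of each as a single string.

bbbbbaa$

rank  rotation  last
    0  $bbababb  b
    1  ababb$bb  b
    2  abb$bbab  b
    3  b$bbabab  b
    4  bababb$b  b
    5  babb$bba  a
    6  bb$bbaba  a
    7  bbababb$  $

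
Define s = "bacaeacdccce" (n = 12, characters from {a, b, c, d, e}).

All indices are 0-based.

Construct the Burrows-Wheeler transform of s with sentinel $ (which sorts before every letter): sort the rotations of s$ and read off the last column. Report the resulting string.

ebec$adcaccca

rank  rotation       last
    0  $bacaeacdccce  e
    1  acaeacdccce$b  b
    2  acdccce$bacae  e
    3  aeacdccce$bac  c
    4  bacaeacdccce$  $
    5  caeacdccce$ba  a
    6  ccce$bacaeacd  d
    7  cce$bacaeacdc  c
    8  cdccce$bacaea  a
    9  ce$bacaeacdcc  c
   10  dccce$bacaeac  c
   11  e$bacaeacdccc  c
   12  eacdccce$baca  a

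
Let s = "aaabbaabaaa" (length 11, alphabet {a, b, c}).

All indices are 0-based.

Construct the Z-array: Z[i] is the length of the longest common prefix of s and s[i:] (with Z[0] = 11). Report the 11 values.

Z[0]=11
i=1: fresh scan; Z[1]=2 grow→box=[1,3)
i=2: min(r-i=1, Z[1]=2)=1; Z[2]=1
i=3: fresh scan; Z[3]=0
i=4: fresh scan; Z[4]=0
i=5: fresh scan; Z[5]=2 grow→box=[5,7)
i=6: min(r-i=1, Z[1]=2)=1; Z[6]=1
i=7: fresh scan; Z[7]=0
i=8: fresh scan; Z[8]=3 grow→box=[8,11)
i=9: min(r-i=2, Z[1]=2)=2; Z[9]=2
i=10: min(r-i=1, Z[2]=1)=1; Z[10]=1

[11, 2, 1, 0, 0, 2, 1, 0, 3, 2, 1]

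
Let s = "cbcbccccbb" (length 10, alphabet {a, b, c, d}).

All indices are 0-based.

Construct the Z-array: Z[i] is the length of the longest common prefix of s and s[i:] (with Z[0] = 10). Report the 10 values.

[10, 0, 3, 0, 1, 1, 1, 2, 0, 0]

Z[0]=10
i=1: i≥r, start 0; Z[1]=0
i=2: i≥r, start 0; Z[2]=3 extend→box=[2,5)
i=3: min(r-i=2, Z[1]=0)=0; Z[3]=0
i=4: min(r-i=1, Z[2]=3)=1; Z[4]=1
i=5: i≥r, start 0; Z[5]=1 extend→box=[5,6)
i=6: i≥r, start 0; Z[6]=1 extend→box=[6,7)
i=7: i≥r, start 0; Z[7]=2 extend→box=[7,9)
i=8: min(r-i=1, Z[1]=0)=0; Z[8]=0
i=9: i≥r, start 0; Z[9]=0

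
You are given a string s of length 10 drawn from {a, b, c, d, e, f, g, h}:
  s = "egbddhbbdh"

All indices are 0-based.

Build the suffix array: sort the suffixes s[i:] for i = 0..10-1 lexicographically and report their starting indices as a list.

sorted suffixes:
  #0 SA[0]=6  'bbdh'
  #1 SA[1]=2  'bddhbbdh'
  #2 SA[2]=7  'bdh'
  #3 SA[3]=3  'ddhbbdh'
  #4 SA[4]=8  'dh'
  #5 SA[5]=4  'dhbbdh'
  #6 SA[6]=0  'egbddhbbdh'
  #7 SA[7]=1  'gbddhbbdh'
  #8 SA[8]=9  'h'
  #9 SA[9]=5  'hbbdh'

[6, 2, 7, 3, 8, 4, 0, 1, 9, 5]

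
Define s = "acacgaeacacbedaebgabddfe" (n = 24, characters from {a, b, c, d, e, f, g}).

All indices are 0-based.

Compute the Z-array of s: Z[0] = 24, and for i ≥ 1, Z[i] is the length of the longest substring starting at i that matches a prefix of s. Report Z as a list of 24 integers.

[24, 0, 2, 0, 0, 1, 0, 4, 0, 2, 0, 0, 0, 0, 1, 0, 0, 0, 1, 0, 0, 0, 0, 0]

Z[0]=24
i=1: fresh scan; Z[1]=0
i=2: fresh scan; Z[2]=2 scan→box=[2,4)
i=3: min(r-i=1, Z[1]=0)=0; Z[3]=0
i=4: fresh scan; Z[4]=0
i=5: fresh scan; Z[5]=1 scan→box=[5,6)
i=6: fresh scan; Z[6]=0
i=7: fresh scan; Z[7]=4 scan→box=[7,11)
i=8: min(r-i=3, Z[1]=0)=0; Z[8]=0
i=9: min(r-i=2, Z[2]=2)=2; Z[9]=2
i=10: min(r-i=1, Z[3]=0)=0; Z[10]=0
i=11: fresh scan; Z[11]=0
i=12: fresh scan; Z[12]=0
i=13: fresh scan; Z[13]=0
i=14: fresh scan; Z[14]=1 scan→box=[14,15)
i=15: fresh scan; Z[15]=0
i=16: fresh scan; Z[16]=0
i=17: fresh scan; Z[17]=0
i=18: fresh scan; Z[18]=1 scan→box=[18,19)
i=19: fresh scan; Z[19]=0
i=20: fresh scan; Z[20]=0
i=21: fresh scan; Z[21]=0
i=22: fresh scan; Z[22]=0
i=23: fresh scan; Z[23]=0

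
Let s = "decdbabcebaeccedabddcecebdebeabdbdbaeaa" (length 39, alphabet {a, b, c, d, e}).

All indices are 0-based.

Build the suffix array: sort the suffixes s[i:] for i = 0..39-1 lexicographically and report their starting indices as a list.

sorted suffixes:
  #0 SA[0]=38  'a'
  #1 SA[1]=37  'aa'
  #2 SA[2]=5  'abcebaeccedabddcecebdebeabdbdbaeaa'
  #3 SA[3]=29  'abdbdbaeaa'
  #4 SA[4]=16  'abddcecebdebeabdbdbaeaa'
  #5 SA[5]=35  'aeaa'
  #6 SA[6]=10  'aeccedabddcecebdebeabdbdbaeaa'
  #7 SA[7]=4  'babcebaeccedabddcecebdebeabdbdbaeaa'
  #8 SA[8]=34  'baeaa'
  #9 SA[9]=9  'baeccedabddcecebdebeabdbdbaeaa'
  #10 SA[10]=6  'bcebaeccedabddcecebdebeabdbdbaeaa'
  #11 SA[11]=32  'bdbaeaa'
  #12 SA[12]=30  'bdbdbaeaa'
  #13 SA[13]=17  'bddcecebdebeabdbdbaeaa'
  #14 SA[14]=24  'bdebeabdbdbaeaa'
  #15 SA[15]=27  'beabdbdbaeaa'
  #16 SA[16]=12  'ccedabddcecebdebeabdbdbaeaa'
  #17 SA[17]=2  'cdbabcebaeccedabddcecebdebeabdbdbaeaa'
  #18 SA[18]=7  'cebaeccedabddcecebdebeabdbdbaeaa'
  #19 SA[19]=22  'cebdebeabdbdbaeaa'
  #20 SA[20]=20  'cecebdebeabdbdbaeaa'
  #21 SA[21]=13  'cedabddcecebdebeabdbdbaeaa'
  #22 SA[22]=15  'dabddcecebdebeabdbdbaeaa'
  #23 SA[23]=3  'dbabcebaeccedabddcecebdebeabdbdbaeaa'
  #24 SA[24]=33  'dbaeaa'
  #25 SA[25]=31  'dbdbaeaa'
  #26 SA[26]=19  'dcecebdebeabdbdbaeaa'
  #27 SA[27]=18  'ddcecebdebeabdbdbaeaa'
  #28 SA[28]=25  'debeabdbdbaeaa'
  #29 SA[29]=0  'decdbabcebaeccedabddcecebdebeabdbdbaeaa'
  #30 SA[30]=36  'eaa'
  #31 SA[31]=28  'eabdbdbaeaa'
  #32 SA[32]=8  'ebaeccedabddcecebdebeabdbdbaeaa'
  #33 SA[33]=23  'ebdebeabdbdbaeaa'
  #34 SA[34]=26  'ebeabdbdbaeaa'
  #35 SA[35]=11  'eccedabddcecebdebeabdbdbaeaa'
  #36 SA[36]=1  'ecdbabcebaeccedabddcecebdebeabdbdbaeaa'
  #37 SA[37]=21  'ecebdebeabdbdbaeaa'
  #38 SA[38]=14  'edabddcecebdebeabdbdbaeaa'

[38, 37, 5, 29, 16, 35, 10, 4, 34, 9, 6, 32, 30, 17, 24, 27, 12, 2, 7, 22, 20, 13, 15, 3, 33, 31, 19, 18, 25, 0, 36, 28, 8, 23, 26, 11, 1, 21, 14]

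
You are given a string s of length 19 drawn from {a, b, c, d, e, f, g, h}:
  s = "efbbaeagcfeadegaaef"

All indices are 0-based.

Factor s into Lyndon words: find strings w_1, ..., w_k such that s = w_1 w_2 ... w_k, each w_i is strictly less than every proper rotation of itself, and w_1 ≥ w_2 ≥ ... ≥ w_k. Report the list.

emit factor 1: 'ef' (i=0, period=2)
emit factor 2: 'b' (i=2, period=1)
emit factor 3: 'b' (i=3, period=1)
emit factor 4: 'aeagcfe' (i=4, period=7)
emit factor 5: 'adeg' (i=11, period=4)
emit factor 6: 'aaef' (i=15, period=4)

["ef", "b", "b", "aeagcfe", "adeg", "aaef"]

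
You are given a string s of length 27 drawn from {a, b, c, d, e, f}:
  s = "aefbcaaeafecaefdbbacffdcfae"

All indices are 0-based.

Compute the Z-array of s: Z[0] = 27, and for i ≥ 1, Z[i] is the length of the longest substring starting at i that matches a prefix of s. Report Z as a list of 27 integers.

Z[0]=27
i=1: fresh scan; Z[1]=0
i=2: fresh scan; Z[2]=0
i=3: fresh scan; Z[3]=0
i=4: fresh scan; Z[4]=0
i=5: fresh scan; Z[5]=1 grow→box=[5,6)
i=6: fresh scan; Z[6]=2 grow→box=[6,8)
i=7: min(r-i=1, Z[1]=0)=0; Z[7]=0
i=8: fresh scan; Z[8]=1 grow→box=[8,9)
i=9: fresh scan; Z[9]=0
i=10: fresh scan; Z[10]=0
i=11: fresh scan; Z[11]=0
i=12: fresh scan; Z[12]=3 grow→box=[12,15)
i=13: min(r-i=2, Z[1]=0)=0; Z[13]=0
i=14: min(r-i=1, Z[2]=0)=0; Z[14]=0
i=15: fresh scan; Z[15]=0
i=16: fresh scan; Z[16]=0
i=17: fresh scan; Z[17]=0
i=18: fresh scan; Z[18]=1 grow→box=[18,19)
i=19: fresh scan; Z[19]=0
i=20: fresh scan; Z[20]=0
i=21: fresh scan; Z[21]=0
i=22: fresh scan; Z[22]=0
i=23: fresh scan; Z[23]=0
i=24: fresh scan; Z[24]=0
i=25: fresh scan; Z[25]=2 grow→box=[25,27)
i=26: min(r-i=1, Z[1]=0)=0; Z[26]=0

[27, 0, 0, 0, 0, 1, 2, 0, 1, 0, 0, 0, 3, 0, 0, 0, 0, 0, 1, 0, 0, 0, 0, 0, 0, 2, 0]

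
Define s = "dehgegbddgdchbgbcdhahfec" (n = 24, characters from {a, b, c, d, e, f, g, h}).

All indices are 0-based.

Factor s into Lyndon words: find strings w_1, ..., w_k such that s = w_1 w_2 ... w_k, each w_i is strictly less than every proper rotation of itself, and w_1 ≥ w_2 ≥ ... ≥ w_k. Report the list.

emit factor 1: 'dehgeg' (i=0, period=6)
emit factor 2: 'bddgdchbg' (i=6, period=9)
emit factor 3: 'bcdh' (i=15, period=4)
emit factor 4: 'ahfec' (i=19, period=5)

["dehgeg", "bddgdchbg", "bcdh", "ahfec"]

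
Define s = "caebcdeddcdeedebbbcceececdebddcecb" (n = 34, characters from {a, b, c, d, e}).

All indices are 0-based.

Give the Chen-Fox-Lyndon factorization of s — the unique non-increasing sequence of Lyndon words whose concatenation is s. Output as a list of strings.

["c", "aebcdeddcdeedebbbcceececdebddcecb"]

emit factor 1: 'c' (i=0, period=1)
emit factor 2: 'aebcdeddcdeedebbbcceececdebddcecb' (i=1, period=33)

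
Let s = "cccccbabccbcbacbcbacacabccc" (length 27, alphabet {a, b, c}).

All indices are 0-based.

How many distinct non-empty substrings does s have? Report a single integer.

315

sorted suffixes:
  #0 SA[0]=6  'abccbcbacbcbacacabccc'
  #1 SA[1]=22  'abccc'
  #2 SA[2]=20  'acabccc'
  #3 SA[3]=18  'acacabccc'
  #4 SA[4]=13  'acbcbacacabccc'
  #5 SA[5]=5  'babccbcbacbcbacacabccc'
  #6 SA[6]=17  'bacacabccc'
  #7 SA[7]=12  'bacbcbacacabccc'
  #8 SA[8]=15  'bcbacacabccc'
  #9 SA[9]=10  'bcbacbcbacacabccc'
  #10 SA[10]=7  'bccbcbacbcbacacabccc'
  #11 SA[11]=23  'bccc'
  #12 SA[12]=26  'c'
  #13 SA[13]=21  'cabccc'
  #14 SA[14]=19  'cacabccc'
  #15 SA[15]=4  'cbabccbcbacbcbacacabccc'
  #16 SA[16]=16  'cbacacabccc'
  #17 SA[17]=11  'cbacbcbacacabccc'
  #18 SA[18]=14  'cbcbacacabccc'
  #19 SA[19]=9  'cbcbacbcbacacabccc'
  #20 SA[20]=25  'cc'
  #21 SA[21]=3  'ccbabccbcbacbcbacacabccc'
  #22 SA[22]=8  'ccbcbacbcbacacabccc'
  #23 SA[23]=24  'ccc'
  #24 SA[24]=2  'cccbabccbcbacbcbacacabccc'
  #25 SA[25]=1  'ccccbabccbcbacbcbacacabccc'
  #26 SA[26]=0  'cccccbabccbcbacbcbacacabccc'

SA = [6, 22, 20, 18, 13, 5, 17, 12, 15, 10, 7, 23, 26, 21, 19, 4, 16, 11, 14, 9, 25, 3, 8, 24, 2, 1, 0]
rank  pair      lcp
   1  s[6:],s[22:]  4  'abcc'
   2  s[22:],s[20:]  1  'a'
   3  s[20:],s[18:]  3  'aca'
   4  s[18:],s[13:]  2  'ac'
   5  s[13:],s[5:]  0  ''
   6  s[5:],s[17:]  2  'ba'
   7  s[17:],s[12:]  3  'bac'
   8  s[12:],s[15:]  1  'b'
   9  s[15:],s[10:]  5  'bcbac'
  10  s[10:],s[7:]  2  'bc'
  11  s[7:],s[23:]  3  'bcc'
  12  s[23:],s[26:]  0  ''
  13  s[26:],s[21:]  1  'c'
  14  s[21:],s[19:]  2  'ca'
  15  s[19:],s[4:]  1  'c'
  16  s[4:],s[16:]  3  'cba'
  17  s[16:],s[11:]  4  'cbac'
  18  s[11:],s[14:]  2  'cb'
  19  s[14:],s[9:]  6  'cbcbac'
  20  s[9:],s[25:]  1  'c'
  21  s[25:],s[3:]  2  'cc'
  22  s[3:],s[8:]  3  'ccb'
  23  s[8:],s[24:]  2  'cc'
  24  s[24:],s[2:]  3  'ccc'
  25  s[2:],s[1:]  3  'ccc'
  26  s[1:],s[0:]  4  'cccc'

n(n+1)/2 = 27·28/2 = 378
Σ LCP = 0 + 4 + 1 + 3 + 2 + 0 + 2 + 3 + 1 + 5 + 2 + 3 + 0 + 1 + 2 + 1 + 3 + 4 + 2 + 6 + 1 + 2 + 3 + 2 + 3 + 3 + 4 = 63
distinct = 378 − 63 = 315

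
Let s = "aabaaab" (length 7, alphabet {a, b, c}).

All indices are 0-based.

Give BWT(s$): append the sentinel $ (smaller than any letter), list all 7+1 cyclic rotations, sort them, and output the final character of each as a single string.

rank  rotation  last
    0  $aabaaab  b
    1  aaab$aab  b
    2  aab$aaba  a
    3  aabaaab$  $
    4  ab$aabaa  a
    5  abaaab$a  a
    6  b$aabaaa  a
    7  baaab$aa  a

bba$aaaa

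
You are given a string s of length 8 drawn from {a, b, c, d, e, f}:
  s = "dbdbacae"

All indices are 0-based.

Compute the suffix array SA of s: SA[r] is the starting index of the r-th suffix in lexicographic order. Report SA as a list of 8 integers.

rank→(start, suffix):
  0 → (4, 'acae')
  1 → (6, 'ae')
  2 → (3, 'bacae')
  3 → (1, 'bdbacae')
  4 → (5, 'cae')
  5 → (2, 'dbacae')
  6 → (0, 'dbdbacae')
  7 → (7, 'e')

[4, 6, 3, 1, 5, 2, 0, 7]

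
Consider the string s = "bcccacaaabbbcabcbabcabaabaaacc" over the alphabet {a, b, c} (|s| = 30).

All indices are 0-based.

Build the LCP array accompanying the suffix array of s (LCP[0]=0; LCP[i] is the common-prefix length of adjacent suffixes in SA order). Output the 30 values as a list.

[0, 3, 2, 3, 2, 1, 4, 2, 2, 3, 1, 2, 0, 3, 2, 1, 2, 1, 4, 2, 2, 0, 1, 2, 3, 2, 1, 1, 2, 2]

rank→(start, suffix):
  0 → (6, 'aaabbbcabcbabcabaabaaacc')
  1 → (25, 'aaacc')
  2 → (22, 'aabaaacc')
  3 → (7, 'aabbbcabcbabcabaabaaacc')
  4 → (26, 'aacc')
  5 → (23, 'abaaacc')
  6 → (20, 'abaabaaacc')
  7 → (8, 'abbbcabcbabcabaabaaacc')
  8 → (17, 'abcabaabaaacc')
  9 → (13, 'abcbabcabaabaaacc')
  10 → (4, 'acaaabbbcabcbabcabaabaaacc')
  11 → (27, 'acc')
  12 → (24, 'baaacc')
  13 → (21, 'baabaaacc')
  14 → (16, 'babcabaabaaacc')
  15 → (9, 'bbbcabcbabcabaabaaacc')
  16 → (10, 'bbcabcbabcabaabaaacc')
  17 → (18, 'bcabaabaaacc')
  18 → (11, 'bcabcbabcabaabaaacc')
  19 → (14, 'bcbabcabaabaaacc')
  20 → (0, 'bcccacaaabbbcabcbabcabaabaaacc')
  21 → (29, 'c')
  22 → (5, 'caaabbbcabcbabcabaabaaacc')
  23 → (19, 'cabaabaaacc')
  24 → (12, 'cabcbabcabaabaaacc')
  25 → (3, 'cacaaabbbcabcbabcabaabaaacc')
  26 → (15, 'cbabcabaabaaacc')
  27 → (28, 'cc')
  28 → (2, 'ccacaaabbbcabcbabcabaabaaacc')
  29 → (1, 'cccacaaabbbcabcbabcabaabaaacc')

SA = [6, 25, 22, 7, 26, 23, 20, 8, 17, 13, 4, 27, 24, 21, 16, 9, 10, 18, 11, 14, 0, 29, 5, 19, 12, 3, 15, 28, 2, 1]
rank  pair      lcp
   1  s[6:],s[25:]  3  'aaa'
   2  s[25:],s[22:]  2  'aa'
   3  s[22:],s[7:]  3  'aab'
   4  s[7:],s[26:]  2  'aa'
   5  s[26:],s[23:]  1  'a'
   6  s[23:],s[20:]  4  'abaa'
   7  s[20:],s[8:]  2  'ab'
   8  s[8:],s[17:]  2  'ab'
   9  s[17:],s[13:]  3  'abc'
  10  s[13:],s[4:]  1  'a'
  11  s[4:],s[27:]  2  'ac'
  12  s[27:],s[24:]  0  ''
  13  s[24:],s[21:]  3  'baa'
  14  s[21:],s[16:]  2  'ba'
  15  s[16:],s[9:]  1  'b'
  16  s[9:],s[10:]  2  'bb'
  17  s[10:],s[18:]  1  'b'
  18  s[18:],s[11:]  4  'bcab'
  19  s[11:],s[14:]  2  'bc'
  20  s[14:],s[0:]  2  'bc'
  21  s[0:],s[29:]  0  ''
  22  s[29:],s[5:]  1  'c'
  23  s[5:],s[19:]  2  'ca'
  24  s[19:],s[12:]  3  'cab'
  25  s[12:],s[3:]  2  'ca'
  26  s[3:],s[15:]  1  'c'
  27  s[15:],s[28:]  1  'c'
  28  s[28:],s[2:]  2  'cc'
  29  s[2:],s[1:]  2  'cc'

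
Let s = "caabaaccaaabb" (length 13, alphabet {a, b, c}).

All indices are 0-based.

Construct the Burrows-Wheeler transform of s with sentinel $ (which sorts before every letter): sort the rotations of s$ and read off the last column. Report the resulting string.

rank  rotation        last
    0  $caabaaccaaabb  b
    1  aaabb$caabaacc  c
    2  aabaaccaaabb$c  c
    3  aabb$caabaacca  a
    4  aaccaaabb$caab  b
    5  abaaccaaabb$ca  a
    6  abb$caabaaccaa  a
    7  accaaabb$caaba  a
    8  b$caabaaccaaab  b
    9  baaccaaabb$caa  a
   10  bb$caabaaccaaa  a
   11  caaabb$caabaac  c
   12  caabaaccaaabb$  $
   13  ccaaabb$caabaa  a

bccabaaabaac$a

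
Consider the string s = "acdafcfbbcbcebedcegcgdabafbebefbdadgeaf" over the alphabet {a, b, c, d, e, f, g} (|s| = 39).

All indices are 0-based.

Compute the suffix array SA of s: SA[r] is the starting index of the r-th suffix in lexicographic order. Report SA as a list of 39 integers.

[22, 0, 33, 37, 24, 3, 23, 7, 8, 10, 31, 26, 13, 28, 9, 1, 11, 16, 5, 19, 21, 32, 2, 15, 34, 36, 12, 27, 14, 29, 17, 38, 6, 30, 25, 4, 18, 20, 35]

rank | idx | suffix
   0 |  22 | abafbebefbdadgeaf
   1 |   0 | acdafcfbbcbcebedcegcgdabafbebefbdadgeaf
   2 |  33 | adgeaf
   3 |  37 | af
   4 |  24 | afbebefbdadgeaf
   5 |   3 | afcfbbcbcebedcegcgdabafbebefbdadgeaf
   6 |  23 | bafbebefbdadgeaf
   7 |   7 | bbcbcebedcegcgdabafbebefbdadgeaf
   8 |   8 | bcbcebedcegcgdabafbebefbdadgeaf
   9 |  10 | bcebedcegcgdabafbebefbdadgeaf
  10 |  31 | bdadgeaf
  11 |  26 | bebefbdadgeaf
  12 |  13 | bedcegcgdabafbebefbdadgeaf
  13 |  28 | befbdadgeaf
  14 |   9 | cbcebedcegcgdabafbebefbdadgeaf
  15 |   1 | cdafcfbbcbcebedcegcgdabafbebefbdadgeaf
  16 |  11 | cebedcegcgdabafbebefbdadgeaf
  17 |  16 | cegcgdabafbebefbdadgeaf
  18 |   5 | cfbbcbcebedcegcgdabafbebefbdadgeaf
  19 |  19 | cgdabafbebefbdadgeaf
  20 |  21 | dabafbebefbdadgeaf
  21 |  32 | dadgeaf
  22 |   2 | dafcfbbcbcebedcegcgdabafbebefbdadgeaf
  23 |  15 | dcegcgdabafbebefbdadgeaf
  24 |  34 | dgeaf
  25 |  36 | eaf
  26 |  12 | ebedcegcgdabafbebefbdadgeaf
  27 |  27 | ebefbdadgeaf
  28 |  14 | edcegcgdabafbebefbdadgeaf
  29 |  29 | efbdadgeaf
  30 |  17 | egcgdabafbebefbdadgeaf
  31 |  38 | f
  32 |   6 | fbbcbcebedcegcgdabafbebefbdadgeaf
  33 |  30 | fbdadgeaf
  34 |  25 | fbebefbdadgeaf
  35 |   4 | fcfbbcbcebedcegcgdabafbebefbdadgeaf
  36 |  18 | gcgdabafbebefbdadgeaf
  37 |  20 | gdabafbebefbdadgeaf
  38 |  35 | geaf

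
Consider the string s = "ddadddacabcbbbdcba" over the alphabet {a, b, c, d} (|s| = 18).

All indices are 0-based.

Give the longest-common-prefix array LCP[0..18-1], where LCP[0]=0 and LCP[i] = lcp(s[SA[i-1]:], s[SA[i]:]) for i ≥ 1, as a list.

rank | idx | suffix
   0 |  17 | a
   1 |   8 | abcbbbdcba
   2 |   6 | acabcbbbdcba
   3 |   2 | adddacabcbbbdcba
   4 |  16 | ba
   5 |  11 | bbbdcba
   6 |  12 | bbdcba
   7 |   9 | bcbbbdcba
   8 |  13 | bdcba
   9 |   7 | cabcbbbdcba
  10 |  15 | cba
  11 |  10 | cbbbdcba
  12 |   5 | dacabcbbbdcba
  13 |   1 | dadddacabcbbbdcba
  14 |  14 | dcba
  15 |   4 | ddacabcbbbdcba
  16 |   0 | ddadddacabcbbbdcba
  17 |   3 | dddacabcbbbdcba

SA = [17, 8, 6, 2, 16, 11, 12, 9, 13, 7, 15, 10, 5, 1, 14, 4, 0, 3]
[i] adj suffixes → lcp
  [1] 17/8 → 1 ('a')
  [2] 8/6 → 1 ('a')
  [3] 6/2 → 1 ('a')
  [4] 2/16 → 0 ('')
  [5] 16/11 → 1 ('b')
  [6] 11/12 → 2 ('bb')
  [7] 12/9 → 1 ('b')
  [8] 9/13 → 1 ('b')
  [9] 13/7 → 0 ('')
  [10] 7/15 → 1 ('c')
  [11] 15/10 → 2 ('cb')
  [12] 10/5 → 0 ('')
  [13] 5/1 → 2 ('da')
  [14] 1/14 → 1 ('d')
  [15] 14/4 → 1 ('d')
  [16] 4/0 → 3 ('dda')
  [17] 0/3 → 2 ('dd')

[0, 1, 1, 1, 0, 1, 2, 1, 1, 0, 1, 2, 0, 2, 1, 1, 3, 2]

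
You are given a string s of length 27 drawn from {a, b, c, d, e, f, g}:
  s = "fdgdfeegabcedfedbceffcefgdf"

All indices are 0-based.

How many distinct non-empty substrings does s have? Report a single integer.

345

rank | idx | suffix
   0 |   8 | abcedfedbceffcefgdf
   1 |   9 | bcedfedbceffcefgdf
   2 |  16 | bceffcefgdf
   3 |  10 | cedfedbceffcefgdf
   4 |  17 | ceffcefgdf
   5 |  21 | cefgdf
   6 |  15 | dbceffcefgdf
   7 |  25 | df
   8 |  12 | dfedbceffcefgdf
   9 |   3 | dfeegabcedfedbceffcefgdf
  10 |   1 | dgdfeegabcedfedbceffcefgdf
  11 |  14 | edbceffcefgdf
  12 |  11 | edfedbceffcefgdf
  13 |   5 | eegabcedfedbceffcefgdf
  14 |  18 | effcefgdf
  15 |  22 | efgdf
  16 |   6 | egabcedfedbceffcefgdf
  17 |  26 | f
  18 |  20 | fcefgdf
  19 |   0 | fdgdfeegabcedfedbceffcefgdf
  20 |  13 | fedbceffcefgdf
  21 |   4 | feegabcedfedbceffcefgdf
  22 |  19 | ffcefgdf
  23 |  23 | fgdf
  24 |   7 | gabcedfedbceffcefgdf
  25 |  24 | gdf
  26 |   2 | gdfeegabcedfedbceffcefgdf

SA = [8, 9, 16, 10, 17, 21, 15, 25, 12, 3, 1, 14, 11, 5, 18, 22, 6, 26, 20, 0, 13, 4, 19, 23, 7, 24, 2]
[i] adj suffixes → lcp
  [1] 8/9 → 0 ('')
  [2] 9/16 → 3 ('bce')
  [3] 16/10 → 0 ('')
  [4] 10/17 → 2 ('ce')
  [5] 17/21 → 3 ('cef')
  [6] 21/15 → 0 ('')
  [7] 15/25 → 1 ('d')
  [8] 25/12 → 2 ('df')
  [9] 12/3 → 3 ('dfe')
  [10] 3/1 → 1 ('d')
  [11] 1/14 → 0 ('')
  [12] 14/11 → 2 ('ed')
  [13] 11/5 → 1 ('e')
  [14] 5/18 → 1 ('e')
  [15] 18/22 → 2 ('ef')
  [16] 22/6 → 1 ('e')
  [17] 6/26 → 0 ('')
  [18] 26/20 → 1 ('f')
  [19] 20/0 → 1 ('f')
  [20] 0/13 → 1 ('f')
  [21] 13/4 → 2 ('fe')
  [22] 4/19 → 1 ('f')
  [23] 19/23 → 1 ('f')
  [24] 23/7 → 0 ('')
  [25] 7/24 → 1 ('g')
  [26] 24/2 → 3 ('gdf')

n(n+1)/2 = 27·28/2 = 378
Σ LCP = 0 + 0 + 3 + 0 + 2 + 3 + 0 + 1 + 2 + 3 + 1 + 0 + 2 + 1 + 1 + 2 + 1 + 0 + 1 + 1 + 1 + 2 + 1 + 1 + 0 + 1 + 3 = 33
distinct = 378 − 33 = 345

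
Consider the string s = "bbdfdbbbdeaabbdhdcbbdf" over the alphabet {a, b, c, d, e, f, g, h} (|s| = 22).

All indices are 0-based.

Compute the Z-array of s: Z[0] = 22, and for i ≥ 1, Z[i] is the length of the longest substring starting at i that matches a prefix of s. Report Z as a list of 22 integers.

[22, 1, 0, 0, 0, 2, 3, 1, 0, 0, 0, 0, 3, 1, 0, 0, 0, 0, 4, 1, 0, 0]

Z[0]=22
i=1: outside box; Z[1]=1 scan→box=[1,2)
i=2: outside box; Z[2]=0
i=3: outside box; Z[3]=0
i=4: outside box; Z[4]=0
i=5: outside box; Z[5]=2 scan→box=[5,7)
i=6: min(r-i=1, Z[1]=1)=1; Z[6]=3 scan→box=[6,9)
i=7: min(r-i=2, Z[1]=1)=1; Z[7]=1
i=8: min(r-i=1, Z[2]=0)=0; Z[8]=0
i=9: outside box; Z[9]=0
i=10: outside box; Z[10]=0
i=11: outside box; Z[11]=0
i=12: outside box; Z[12]=3 scan→box=[12,15)
i=13: min(r-i=2, Z[1]=1)=1; Z[13]=1
i=14: min(r-i=1, Z[2]=0)=0; Z[14]=0
i=15: outside box; Z[15]=0
i=16: outside box; Z[16]=0
i=17: outside box; Z[17]=0
i=18: outside box; Z[18]=4 scan→box=[18,22)
i=19: min(r-i=3, Z[1]=1)=1; Z[19]=1
i=20: min(r-i=2, Z[2]=0)=0; Z[20]=0
i=21: min(r-i=1, Z[3]=0)=0; Z[21]=0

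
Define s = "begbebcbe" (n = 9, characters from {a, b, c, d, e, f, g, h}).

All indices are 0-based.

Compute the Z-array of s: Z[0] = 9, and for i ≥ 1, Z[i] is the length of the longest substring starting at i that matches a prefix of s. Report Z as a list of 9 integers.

[9, 0, 0, 2, 0, 1, 0, 2, 0]

Z[0]=9
i=1: fresh scan; Z[1]=0
i=2: fresh scan; Z[2]=0
i=3: fresh scan; Z[3]=2 extend→box=[3,5)
i=4: min(r-i=1, Z[1]=0)=0; Z[4]=0
i=5: fresh scan; Z[5]=1 extend→box=[5,6)
i=6: fresh scan; Z[6]=0
i=7: fresh scan; Z[7]=2 extend→box=[7,9)
i=8: min(r-i=1, Z[1]=0)=0; Z[8]=0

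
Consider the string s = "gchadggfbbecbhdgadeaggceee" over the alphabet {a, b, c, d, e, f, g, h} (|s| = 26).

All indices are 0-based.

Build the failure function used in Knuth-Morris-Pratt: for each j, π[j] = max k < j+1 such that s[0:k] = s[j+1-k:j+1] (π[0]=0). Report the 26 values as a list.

[0, 0, 0, 0, 0, 1, 1, 0, 0, 0, 0, 0, 0, 0, 0, 1, 0, 0, 0, 0, 1, 1, 2, 0, 0, 0]

π[0] = 0
j=1 s[j]='c': π[1]=0 (border '')
j=2 s[j]='h': π[2]=0 (border '')
j=3 s[j]='a': π[3]=0 (border '')
j=4 s[j]='d': π[4]=0 (border '')
j=5 s[j]='g': π[5]=1 (border 'g')
j=6 s[j]='g': k: 1→0; π[6]=1 (border 'g')
j=7 s[j]='f': k: 1→0; π[7]=0 (border '')
j=8 s[j]='b': π[8]=0 (border '')
j=9 s[j]='b': π[9]=0 (border '')
j=10 s[j]='e': π[10]=0 (border '')
j=11 s[j]='c': π[11]=0 (border '')
j=12 s[j]='b': π[12]=0 (border '')
j=13 s[j]='h': π[13]=0 (border '')
j=14 s[j]='d': π[14]=0 (border '')
j=15 s[j]='g': π[15]=1 (border 'g')
j=16 s[j]='a': k: 1→0; π[16]=0 (border '')
j=17 s[j]='d': π[17]=0 (border '')
j=18 s[j]='e': π[18]=0 (border '')
j=19 s[j]='a': π[19]=0 (border '')
j=20 s[j]='g': π[20]=1 (border 'g')
j=21 s[j]='g': k: 1→0; π[21]=1 (border 'g')
j=22 s[j]='c': π[22]=2 (border 'gc')
j=23 s[j]='e': k: 2→0; π[23]=0 (border '')
j=24 s[j]='e': π[24]=0 (border '')
j=25 s[j]='e': π[25]=0 (border '')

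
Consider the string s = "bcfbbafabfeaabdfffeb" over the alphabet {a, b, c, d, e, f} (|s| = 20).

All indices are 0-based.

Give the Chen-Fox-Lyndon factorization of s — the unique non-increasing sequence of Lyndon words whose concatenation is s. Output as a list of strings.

emit factor 1: 'bcf' (i=0, period=3)
emit factor 2: 'b' (i=3, period=1)
emit factor 3: 'b' (i=4, period=1)
emit factor 4: 'af' (i=5, period=2)
emit factor 5: 'abfe' (i=7, period=4)
emit factor 6: 'aabdfffeb' (i=11, period=9)

["bcf", "b", "b", "af", "abfe", "aabdfffeb"]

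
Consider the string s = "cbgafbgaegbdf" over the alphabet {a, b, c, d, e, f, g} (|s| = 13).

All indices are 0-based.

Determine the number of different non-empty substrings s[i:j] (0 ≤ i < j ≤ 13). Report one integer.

82

sorted suffixes:
  #0 SA[0]=7  'aegbdf'
  #1 SA[1]=3  'afbgaegbdf'
  #2 SA[2]=10  'bdf'
  #3 SA[3]=5  'bgaegbdf'
  #4 SA[4]=1  'bgafbgaegbdf'
  #5 SA[5]=0  'cbgafbgaegbdf'
  #6 SA[6]=11  'df'
  #7 SA[7]=8  'egbdf'
  #8 SA[8]=12  'f'
  #9 SA[9]=4  'fbgaegbdf'
  #10 SA[10]=6  'gaegbdf'
  #11 SA[11]=2  'gafbgaegbdf'
  #12 SA[12]=9  'gbdf'

SA = [7, 3, 10, 5, 1, 0, 11, 8, 12, 4, 6, 2, 9]
rank  pair      lcp
   1  s[7:],s[3:]  1  'a'
   2  s[3:],s[10:]  0  ''
   3  s[10:],s[5:]  1  'b'
   4  s[5:],s[1:]  3  'bga'
   5  s[1:],s[0:]  0  ''
   6  s[0:],s[11:]  0  ''
   7  s[11:],s[8:]  0  ''
   8  s[8:],s[12:]  0  ''
   9  s[12:],s[4:]  1  'f'
  10  s[4:],s[6:]  0  ''
  11  s[6:],s[2:]  2  'ga'
  12  s[2:],s[9:]  1  'g'

n(n+1)/2 = 13·14/2 = 91
Σ LCP = 0 + 1 + 0 + 1 + 3 + 0 + 0 + 0 + 0 + 1 + 0 + 2 + 1 = 9
distinct = 91 − 9 = 82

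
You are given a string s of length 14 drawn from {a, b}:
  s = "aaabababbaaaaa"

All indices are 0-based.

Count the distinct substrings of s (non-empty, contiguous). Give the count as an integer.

rank→(start, suffix):
  0 → (13, 'a')
  1 → (12, 'aa')
  2 → (11, 'aaa')
  3 → (10, 'aaaa')
  4 → (9, 'aaaaa')
  5 → (0, 'aaabababbaaaaa')
  6 → (1, 'aabababbaaaaa')
  7 → (2, 'abababbaaaaa')
  8 → (4, 'ababbaaaaa')
  9 → (6, 'abbaaaaa')
  10 → (8, 'baaaaa')
  11 → (3, 'bababbaaaaa')
  12 → (5, 'babbaaaaa')
  13 → (7, 'bbaaaaa')

SA = [13, 12, 11, 10, 9, 0, 1, 2, 4, 6, 8, 3, 5, 7]
i: (SA[i-1],SA[i]) lcp shared
  1: (13,12) 1 'a'
  2: (12,11) 2 'aa'
  3: (11,10) 3 'aaa'
  4: (10,9) 4 'aaaa'
  5: (9,0) 3 'aaa'
  6: (0,1) 2 'aa'
  7: (1,2) 1 'a'
  8: (2,4) 4 'abab'
  9: (4,6) 2 'ab'
  10: (6,8) 0 ''
  11: (8,3) 2 'ba'
  12: (3,5) 3 'bab'
  13: (5,7) 1 'b'

n(n+1)/2 = 14·15/2 = 105
Σ LCP = 0 + 1 + 2 + 3 + 4 + 3 + 2 + 1 + 4 + 2 + 0 + 2 + 3 + 1 = 28
distinct = 105 − 28 = 77

77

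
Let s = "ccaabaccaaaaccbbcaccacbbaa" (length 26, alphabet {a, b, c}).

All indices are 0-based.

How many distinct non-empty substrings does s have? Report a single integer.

302

sorted suffixes:
  #0 SA[0]=25  'a'
  #1 SA[1]=24  'aa'
  #2 SA[2]=8  'aaaaccbbcaccacbbaa'
  #3 SA[3]=9  'aaaccbbcaccacbbaa'
  #4 SA[4]=2  'aabaccaaaaccbbcaccacbbaa'
  #5 SA[5]=10  'aaccbbcaccacbbaa'
  #6 SA[6]=3  'abaccaaaaccbbcaccacbbaa'
  #7 SA[7]=20  'acbbaa'
  #8 SA[8]=5  'accaaaaccbbcaccacbbaa'
  #9 SA[9]=17  'accacbbaa'
  #10 SA[10]=11  'accbbcaccacbbaa'
  #11 SA[11]=23  'baa'
  #12 SA[12]=4  'baccaaaaccbbcaccacbbaa'
  #13 SA[13]=22  'bbaa'
  #14 SA[14]=14  'bbcaccacbbaa'
  #15 SA[15]=15  'bcaccacbbaa'
  #16 SA[16]=7  'caaaaccbbcaccacbbaa'
  #17 SA[17]=1  'caabaccaaaaccbbcaccacbbaa'
  #18 SA[18]=19  'cacbbaa'
  #19 SA[19]=16  'caccacbbaa'
  #20 SA[20]=21  'cbbaa'
  #21 SA[21]=13  'cbbcaccacbbaa'
  #22 SA[22]=6  'ccaaaaccbbcaccacbbaa'
  #23 SA[23]=0  'ccaabaccaaaaccbbcaccacbbaa'
  #24 SA[24]=18  'ccacbbaa'
  #25 SA[25]=12  'ccbbcaccacbbaa'

SA = [25, 24, 8, 9, 2, 10, 3, 20, 5, 17, 11, 23, 4, 22, 14, 15, 7, 1, 19, 16, 21, 13, 6, 0, 18, 12]
i: (SA[i-1],SA[i]) lcp shared
  1: (25,24) 1 'a'
  2: (24,8) 2 'aa'
  3: (8,9) 3 'aaa'
  4: (9,2) 2 'aa'
  5: (2,10) 2 'aa'
  6: (10,3) 1 'a'
  7: (3,20) 1 'a'
  8: (20,5) 2 'ac'
  9: (5,17) 4 'acca'
  10: (17,11) 3 'acc'
  11: (11,23) 0 ''
  12: (23,4) 2 'ba'
  13: (4,22) 1 'b'
  14: (22,14) 2 'bb'
  15: (14,15) 1 'b'
  16: (15,7) 0 ''
  17: (7,1) 3 'caa'
  18: (1,19) 2 'ca'
  19: (19,16) 3 'cac'
  20: (16,21) 1 'c'
  21: (21,13) 3 'cbb'
  22: (13,6) 1 'c'
  23: (6,0) 4 'ccaa'
  24: (0,18) 3 'cca'
  25: (18,12) 2 'cc'

n(n+1)/2 = 26·27/2 = 351
Σ LCP = 0 + 1 + 2 + 3 + 2 + 2 + 1 + 1 + 2 + 4 + 3 + 0 + 2 + 1 + 2 + 1 + 0 + 3 + 2 + 3 + 1 + 3 + 1 + 4 + 3 + 2 = 49
distinct = 351 − 49 = 302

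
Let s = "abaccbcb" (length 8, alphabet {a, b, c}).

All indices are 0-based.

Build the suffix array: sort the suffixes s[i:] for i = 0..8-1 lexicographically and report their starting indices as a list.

sorted suffixes:
  #0 SA[0]=0  'abaccbcb'
  #1 SA[1]=2  'accbcb'
  #2 SA[2]=7  'b'
  #3 SA[3]=1  'baccbcb'
  #4 SA[4]=5  'bcb'
  #5 SA[5]=6  'cb'
  #6 SA[6]=4  'cbcb'
  #7 SA[7]=3  'ccbcb'

[0, 2, 7, 1, 5, 6, 4, 3]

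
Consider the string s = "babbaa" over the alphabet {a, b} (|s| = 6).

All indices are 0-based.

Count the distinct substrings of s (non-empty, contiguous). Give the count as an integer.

sorted suffixes:
  #0 SA[0]=5  'a'
  #1 SA[1]=4  'aa'
  #2 SA[2]=1  'abbaa'
  #3 SA[3]=3  'baa'
  #4 SA[4]=0  'babbaa'
  #5 SA[5]=2  'bbaa'

SA = [5, 4, 1, 3, 0, 2]
i: (SA[i-1],SA[i]) lcp shared
  1: (5,4) 1 'a'
  2: (4,1) 1 'a'
  3: (1,3) 0 ''
  4: (3,0) 2 'ba'
  5: (0,2) 1 'b'

n(n+1)/2 = 6·7/2 = 21
Σ LCP = 0 + 1 + 1 + 0 + 2 + 1 = 5
distinct = 21 − 5 = 16

16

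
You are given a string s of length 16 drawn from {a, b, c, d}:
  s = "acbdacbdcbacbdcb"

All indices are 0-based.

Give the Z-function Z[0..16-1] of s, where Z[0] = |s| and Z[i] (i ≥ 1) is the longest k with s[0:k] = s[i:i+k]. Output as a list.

[16, 0, 0, 0, 4, 0, 0, 0, 0, 0, 4, 0, 0, 0, 0, 0]

Z[0]=16
i=1: i≥r, start 0; Z[1]=0
i=2: i≥r, start 0; Z[2]=0
i=3: i≥r, start 0; Z[3]=0
i=4: i≥r, start 0; Z[4]=4 extend→box=[4,8)
i=5: min(r-i=3, Z[1]=0)=0; Z[5]=0
i=6: min(r-i=2, Z[2]=0)=0; Z[6]=0
i=7: min(r-i=1, Z[3]=0)=0; Z[7]=0
i=8: i≥r, start 0; Z[8]=0
i=9: i≥r, start 0; Z[9]=0
i=10: i≥r, start 0; Z[10]=4 extend→box=[10,14)
i=11: min(r-i=3, Z[1]=0)=0; Z[11]=0
i=12: min(r-i=2, Z[2]=0)=0; Z[12]=0
i=13: min(r-i=1, Z[3]=0)=0; Z[13]=0
i=14: i≥r, start 0; Z[14]=0
i=15: i≥r, start 0; Z[15]=0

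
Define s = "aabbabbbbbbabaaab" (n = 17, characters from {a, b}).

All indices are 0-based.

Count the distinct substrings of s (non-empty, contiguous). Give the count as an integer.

rank | idx | suffix
   0 |  13 | aaab
   1 |  14 | aab
   2 |   0 | aabbabbbbbbabaaab
   3 |  15 | ab
   4 |  11 | abaaab
   5 |   1 | abbabbbbbbabaaab
   6 |   4 | abbbbbbabaaab
   7 |  16 | b
   8 |  12 | baaab
   9 |  10 | babaaab
  10 |   3 | babbbbbbabaaab
  11 |   9 | bbabaaab
  12 |   2 | bbabbbbbbabaaab
  13 |   8 | bbbabaaab
  14 |   7 | bbbbabaaab
  15 |   6 | bbbbbabaaab
  16 |   5 | bbbbbbabaaab

SA = [13, 14, 0, 15, 11, 1, 4, 16, 12, 10, 3, 9, 2, 8, 7, 6, 5]
[i] adj suffixes → lcp
  [1] 13/14 → 2 ('aa')
  [2] 14/0 → 3 ('aab')
  [3] 0/15 → 1 ('a')
  [4] 15/11 → 2 ('ab')
  [5] 11/1 → 2 ('ab')
  [6] 1/4 → 3 ('abb')
  [7] 4/16 → 0 ('')
  [8] 16/12 → 1 ('b')
  [9] 12/10 → 2 ('ba')
  [10] 10/3 → 3 ('bab')
  [11] 3/9 → 1 ('b')
  [12] 9/2 → 4 ('bbab')
  [13] 2/8 → 2 ('bb')
  [14] 8/7 → 3 ('bbb')
  [15] 7/6 → 4 ('bbbb')
  [16] 6/5 → 5 ('bbbbb')

n(n+1)/2 = 17·18/2 = 153
Σ LCP = 0 + 2 + 3 + 1 + 2 + 2 + 3 + 0 + 1 + 2 + 3 + 1 + 4 + 2 + 3 + 4 + 5 = 38
distinct = 153 − 38 = 115

115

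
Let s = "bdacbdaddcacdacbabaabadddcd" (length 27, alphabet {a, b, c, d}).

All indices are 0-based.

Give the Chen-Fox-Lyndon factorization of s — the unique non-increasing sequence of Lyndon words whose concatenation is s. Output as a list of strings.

["bd", "acbdaddcacd", "acb", "ab", "aabadddcd"]

emit factor 1: 'bd' (i=0, period=2)
emit factor 2: 'acbdaddcacd' (i=2, period=11)
emit factor 3: 'acb' (i=13, period=3)
emit factor 4: 'ab' (i=16, period=2)
emit factor 5: 'aabadddcd' (i=18, period=9)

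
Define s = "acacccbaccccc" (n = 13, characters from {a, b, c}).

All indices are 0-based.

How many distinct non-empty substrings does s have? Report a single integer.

sorted suffixes:
  #0 SA[0]=0  'acacccbaccccc'
  #1 SA[1]=2  'acccbaccccc'
  #2 SA[2]=7  'accccc'
  #3 SA[3]=6  'baccccc'
  #4 SA[4]=12  'c'
  #5 SA[5]=1  'cacccbaccccc'
  #6 SA[6]=5  'cbaccccc'
  #7 SA[7]=11  'cc'
  #8 SA[8]=4  'ccbaccccc'
  #9 SA[9]=10  'ccc'
  #10 SA[10]=3  'cccbaccccc'
  #11 SA[11]=9  'cccc'
  #12 SA[12]=8  'ccccc'

SA = [0, 2, 7, 6, 12, 1, 5, 11, 4, 10, 3, 9, 8]
rank  pair      lcp
   1  s[0:],s[2:]  2  'ac'
   2  s[2:],s[7:]  4  'accc'
   3  s[7:],s[6:]  0  ''
   4  s[6:],s[12:]  0  ''
   5  s[12:],s[1:]  1  'c'
   6  s[1:],s[5:]  1  'c'
   7  s[5:],s[11:]  1  'c'
   8  s[11:],s[4:]  2  'cc'
   9  s[4:],s[10:]  2  'cc'
  10  s[10:],s[3:]  3  'ccc'
  11  s[3:],s[9:]  3  'ccc'
  12  s[9:],s[8:]  4  'cccc'

n(n+1)/2 = 13·14/2 = 91
Σ LCP = 0 + 2 + 4 + 0 + 0 + 1 + 1 + 1 + 2 + 2 + 3 + 3 + 4 = 23
distinct = 91 − 23 = 68

68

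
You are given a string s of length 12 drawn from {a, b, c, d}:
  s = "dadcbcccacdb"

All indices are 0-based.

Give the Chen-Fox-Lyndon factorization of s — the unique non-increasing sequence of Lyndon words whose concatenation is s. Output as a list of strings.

emit factor 1: 'd' (i=0, period=1)
emit factor 2: 'adcbccc' (i=1, period=7)
emit factor 3: 'acdb' (i=8, period=4)

["d", "adcbccc", "acdb"]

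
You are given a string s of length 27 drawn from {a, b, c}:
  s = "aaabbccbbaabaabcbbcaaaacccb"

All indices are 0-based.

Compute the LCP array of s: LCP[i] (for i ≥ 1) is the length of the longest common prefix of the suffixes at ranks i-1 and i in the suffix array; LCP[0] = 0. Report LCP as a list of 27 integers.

rank→(start, suffix):
  0 → (19, 'aaaacccb')
  1 → (0, 'aaabbccbbaabaabcbbcaaaacccb')
  2 → (20, 'aaacccb')
  3 → (9, 'aabaabcbbcaaaacccb')
  4 → (1, 'aabbccbbaabaabcbbcaaaacccb')
  5 → (12, 'aabcbbcaaaacccb')
  6 → (21, 'aacccb')
  7 → (10, 'abaabcbbcaaaacccb')
  8 → (2, 'abbccbbaabaabcbbcaaaacccb')
  9 → (13, 'abcbbcaaaacccb')
  10 → (22, 'acccb')
  11 → (26, 'b')
  12 → (8, 'baabaabcbbcaaaacccb')
  13 → (11, 'baabcbbcaaaacccb')
  14 → (7, 'bbaabaabcbbcaaaacccb')
  15 → (16, 'bbcaaaacccb')
  16 → (3, 'bbccbbaabaabcbbcaaaacccb')
  17 → (17, 'bcaaaacccb')
  18 → (14, 'bcbbcaaaacccb')
  19 → (4, 'bccbbaabaabcbbcaaaacccb')
  20 → (18, 'caaaacccb')
  21 → (25, 'cb')
  22 → (6, 'cbbaabaabcbbcaaaacccb')
  23 → (15, 'cbbcaaaacccb')
  24 → (24, 'ccb')
  25 → (5, 'ccbbaabaabcbbcaaaacccb')
  26 → (23, 'cccb')

SA = [19, 0, 20, 9, 1, 12, 21, 10, 2, 13, 22, 26, 8, 11, 7, 16, 3, 17, 14, 4, 18, 25, 6, 15, 24, 5, 23]
rank  pair      lcp
   1  s[19:],s[0:]  3  'aaa'
   2  s[0:],s[20:]  3  'aaa'
   3  s[20:],s[9:]  2  'aa'
   4  s[9:],s[1:]  3  'aab'
   5  s[1:],s[12:]  3  'aab'
   6  s[12:],s[21:]  2  'aa'
   7  s[21:],s[10:]  1  'a'
   8  s[10:],s[2:]  2  'ab'
   9  s[2:],s[13:]  2  'ab'
  10  s[13:],s[22:]  1  'a'
  11  s[22:],s[26:]  0  ''
  12  s[26:],s[8:]  1  'b'
  13  s[8:],s[11:]  4  'baab'
  14  s[11:],s[7:]  1  'b'
  15  s[7:],s[16:]  2  'bb'
  16  s[16:],s[3:]  3  'bbc'
  17  s[3:],s[17:]  1  'b'
  18  s[17:],s[14:]  2  'bc'
  19  s[14:],s[4:]  2  'bc'
  20  s[4:],s[18:]  0  ''
  21  s[18:],s[25:]  1  'c'
  22  s[25:],s[6:]  2  'cb'
  23  s[6:],s[15:]  3  'cbb'
  24  s[15:],s[24:]  1  'c'
  25  s[24:],s[5:]  3  'ccb'
  26  s[5:],s[23:]  2  'cc'

[0, 3, 3, 2, 3, 3, 2, 1, 2, 2, 1, 0, 1, 4, 1, 2, 3, 1, 2, 2, 0, 1, 2, 3, 1, 3, 2]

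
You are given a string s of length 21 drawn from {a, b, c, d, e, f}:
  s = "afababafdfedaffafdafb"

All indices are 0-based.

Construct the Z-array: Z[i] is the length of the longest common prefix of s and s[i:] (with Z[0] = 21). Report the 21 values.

[21, 0, 1, 0, 1, 0, 2, 0, 0, 0, 0, 0, 2, 0, 0, 2, 0, 0, 2, 0, 0]

Z[0]=21
i=1: outside box; Z[1]=0
i=2: outside box; Z[2]=1 scan→box=[2,3)
i=3: outside box; Z[3]=0
i=4: outside box; Z[4]=1 scan→box=[4,5)
i=5: outside box; Z[5]=0
i=6: outside box; Z[6]=2 scan→box=[6,8)
i=7: min(r-i=1, Z[1]=0)=0; Z[7]=0
i=8: outside box; Z[8]=0
i=9: outside box; Z[9]=0
i=10: outside box; Z[10]=0
i=11: outside box; Z[11]=0
i=12: outside box; Z[12]=2 scan→box=[12,14)
i=13: min(r-i=1, Z[1]=0)=0; Z[13]=0
i=14: outside box; Z[14]=0
i=15: outside box; Z[15]=2 scan→box=[15,17)
i=16: min(r-i=1, Z[1]=0)=0; Z[16]=0
i=17: outside box; Z[17]=0
i=18: outside box; Z[18]=2 scan→box=[18,20)
i=19: min(r-i=1, Z[1]=0)=0; Z[19]=0
i=20: outside box; Z[20]=0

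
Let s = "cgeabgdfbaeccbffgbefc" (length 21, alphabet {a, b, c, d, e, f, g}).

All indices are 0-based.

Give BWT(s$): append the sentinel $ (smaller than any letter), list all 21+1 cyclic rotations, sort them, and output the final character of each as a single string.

rank  rotation                last
    0  $cgeabgdfbaeccbffgbefc  c
    1  abgdfbaeccbffgbefc$cge  e
    2  aeccbffgbefc$cgeabgdfb  b
    3  baeccbffgbefc$cgeabgdf  f
    4  befc$cgeabgdfbaeccbffg  g
    5  bffgbefc$cgeabgdfbaecc  c
    6  bgdfbaeccbffgbefc$cgea  a
    7  c$cgeabgdfbaeccbffgbef  f
    8  cbffgbefc$cgeabgdfbaec  c
    9  ccbffgbefc$cgeabgdfbae  e
   10  cgeabgdfbaeccbffgbefc$  $
   11  dfbaeccbffgbefc$cgeabg  g
   12  eabgdfbaeccbffgbefc$cg  g
   13  eccbffgbefc$cgeabgdfba  a
   14  efc$cgeabgdfbaeccbffgb  b
   15  fbaeccbffgbefc$cgeabgd  d
   16  fc$cgeabgdfbaeccbffgbe  e
   17  ffgbefc$cgeabgdfbaeccb  b
   18  fgbefc$cgeabgdfbaeccbf  f
   19  gbefc$cgeabgdfbaeccbff  f
   20  gdfbaeccbffgbefc$cgeab  b
   21  geabgdfbaeccbffgbefc$c  c

cebfgcafce$ggabdebffbc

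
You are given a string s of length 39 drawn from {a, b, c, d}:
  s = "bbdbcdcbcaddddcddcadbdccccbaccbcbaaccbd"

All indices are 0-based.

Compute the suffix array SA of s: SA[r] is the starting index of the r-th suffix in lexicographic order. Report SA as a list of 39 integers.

rank→(start, suffix):
  0 → (33, 'aaccbd')
  1 → (27, 'accbcbaaccbd')
  2 → (34, 'accbd')
  3 → (18, 'adbdccccbaccbcbaaccbd')
  4 → (9, 'addddcddcadbdccccbaccbcbaaccbd')
  5 → (32, 'baaccbd')
  6 → (26, 'baccbcbaaccbd')
  7 → (0, 'bbdbcdcbcaddddcddcadbdccccbaccbcbaaccbd')
  8 → (7, 'bcaddddcddcadbdccccbaccbcbaaccbd')
  9 → (30, 'bcbaaccbd')
  10 → (3, 'bcdcbcaddddcddcadbdccccbaccbcbaaccbd')
  11 → (37, 'bd')
  12 → (1, 'bdbcdcbcaddddcddcadbdccccbaccbcbaaccbd')
  13 → (20, 'bdccccbaccbcbaaccbd')
  14 → (17, 'cadbdccccbaccbcbaaccbd')
  15 → (8, 'caddddcddcadbdccccbaccbcbaaccbd')
  16 → (31, 'cbaaccbd')
  17 → (25, 'cbaccbcbaaccbd')
  18 → (6, 'cbcaddddcddcadbdccccbaccbcbaaccbd')
  19 → (29, 'cbcbaaccbd')
  20 → (36, 'cbd')
  21 → (24, 'ccbaccbcbaaccbd')
  22 → (28, 'ccbcbaaccbd')
  23 → (35, 'ccbd')
  24 → (23, 'cccbaccbcbaaccbd')
  25 → (22, 'ccccbaccbcbaaccbd')
  26 → (4, 'cdcbcaddddcddcadbdccccbaccbcbaaccbd')
  27 → (14, 'cddcadbdccccbaccbcbaaccbd')
  28 → (38, 'd')
  29 → (2, 'dbcdcbcaddddcddcadbdccccbaccbcbaaccbd')
  30 → (19, 'dbdccccbaccbcbaaccbd')
  31 → (16, 'dcadbdccccbaccbcbaaccbd')
  32 → (5, 'dcbcaddddcddcadbdccccbaccbcbaaccbd')
  33 → (21, 'dccccbaccbcbaaccbd')
  34 → (13, 'dcddcadbdccccbaccbcbaaccbd')
  35 → (15, 'ddcadbdccccbaccbcbaaccbd')
  36 → (12, 'ddcddcadbdccccbaccbcbaaccbd')
  37 → (11, 'dddcddcadbdccccbaccbcbaaccbd')
  38 → (10, 'ddddcddcadbdccccbaccbcbaaccbd')

[33, 27, 34, 18, 9, 32, 26, 0, 7, 30, 3, 37, 1, 20, 17, 8, 31, 25, 6, 29, 36, 24, 28, 35, 23, 22, 4, 14, 38, 2, 19, 16, 5, 21, 13, 15, 12, 11, 10]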